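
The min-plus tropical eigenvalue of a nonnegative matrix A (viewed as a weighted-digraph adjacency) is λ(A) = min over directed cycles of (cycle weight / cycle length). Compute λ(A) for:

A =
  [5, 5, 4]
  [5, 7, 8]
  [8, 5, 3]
λ(A) = 3

Enumerate directed cycles and compute their means (weight / length). Sample:
  cycle 0 → 0: weight = 5, length = 1, mean = 5/1 ≈ 5.000
  cycle 1 → 1: weight = 7, length = 1, mean = 7/1 ≈ 7.000
  cycle 2 → 2: weight = 3, length = 1, mean = 3/1 ≈ 3.000
  cycle 0 → 1 → 0: weight = 10, length = 2, mean = 10/2 ≈ 5.000
  cycle 0 → 2 → 0: weight = 12, length = 2, mean = 12/2 ≈ 6.000
  cycle 1 → 0 → 1: weight = 10, length = 2, mean = 10/2 ≈ 5.000
Minimum mean = 3.000, attained e.g. along the cycle 2 → 2 with weight 3 and length 1. So λ(A) = 3/1 = 3.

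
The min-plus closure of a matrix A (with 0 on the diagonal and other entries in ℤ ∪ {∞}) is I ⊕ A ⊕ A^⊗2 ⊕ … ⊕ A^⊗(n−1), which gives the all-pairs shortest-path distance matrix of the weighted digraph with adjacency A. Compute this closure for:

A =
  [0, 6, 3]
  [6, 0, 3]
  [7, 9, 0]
Closure =
  [0, 6, 3]
  [6, 0, 3]
  [7, 9, 0]

This is the Floyd-Warshall all-pairs shortest-path computation. For each intermediate vertex k = 0, 1, …, 2, update dist[i][j] ← min(dist[i][j], dist[i][k] + dist[k][j]). The final matrix gives, for each (i, j), the minimum total weight of any directed path from i to j (possibly empty when i = j).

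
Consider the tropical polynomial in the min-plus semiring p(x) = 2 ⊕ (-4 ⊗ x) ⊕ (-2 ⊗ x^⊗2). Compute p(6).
p(6) = 2

A tropical monomial a ⊗ x^⊗i evaluates to a + i · x. Evaluating each term at x = 6:
  Term 0 contributes 2 + 0 · 6 = 2
  Term 1 contributes -4 + 1 · 6 = 2
  Term 2 contributes -2 + 2 · 6 = 10
p(6) = ⊕ of these = min[2, 2, 10] = 2.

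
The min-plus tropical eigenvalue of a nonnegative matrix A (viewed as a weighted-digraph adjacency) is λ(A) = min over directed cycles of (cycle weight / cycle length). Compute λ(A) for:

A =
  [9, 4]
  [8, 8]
λ(A) = 6

Enumerate directed cycles and compute their means (weight / length). Sample:
  cycle 0 → 0: weight = 9, length = 1, mean = 9/1 ≈ 9.000
  cycle 1 → 1: weight = 8, length = 1, mean = 8/1 ≈ 8.000
  cycle 0 → 1 → 0: weight = 12, length = 2, mean = 12/2 ≈ 6.000
  cycle 1 → 0 → 1: weight = 12, length = 2, mean = 12/2 ≈ 6.000
Minimum mean = 6.000, attained e.g. along the cycle 0 → 1 → 0 with weight 12 and length 2. So λ(A) = 12/2 = 6.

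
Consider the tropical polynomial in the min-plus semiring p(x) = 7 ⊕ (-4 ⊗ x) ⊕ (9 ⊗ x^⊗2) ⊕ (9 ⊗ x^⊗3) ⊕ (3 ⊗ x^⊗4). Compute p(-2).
p(-2) = -6

A tropical monomial a ⊗ x^⊗i evaluates to a + i · x. Evaluating each term at x = -2:
  Term 0 contributes 7 + 0 · -2 = 7
  Term 1 contributes -4 + 1 · -2 = -6
  Term 2 contributes 9 + 2 · -2 = 5
  Term 3 contributes 9 + 3 · -2 = 3
  Term 4 contributes 3 + 4 · -2 = -5
p(-2) = ⊕ of these = min[7, -6, 5, 3, -5] = -6.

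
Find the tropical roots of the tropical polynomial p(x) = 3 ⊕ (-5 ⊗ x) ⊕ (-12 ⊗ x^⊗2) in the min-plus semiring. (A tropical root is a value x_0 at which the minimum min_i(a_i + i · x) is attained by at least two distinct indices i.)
Roots: {7, 8}

Each tropical root is a break point of the lower envelope of the lines y = a_i + i · x (there are 3 lines, with slopes 0, 1, ..., 2). Only the lines that attain the minimum somewhere contribute to roots; other lines are dominated. Here the surviving (envelope) indices are i = 2, i = 1, i = 0.
Intersections between consecutive envelope lines give the roots: for adjacent envelope indices i < j the intersection is x = (a_i − a_j) / (j − i). Reading off the sorted break points: {7, 8}.
Verification: at each break x_0, at least two indices attain the minimum of min_i(a_i + i · x_0).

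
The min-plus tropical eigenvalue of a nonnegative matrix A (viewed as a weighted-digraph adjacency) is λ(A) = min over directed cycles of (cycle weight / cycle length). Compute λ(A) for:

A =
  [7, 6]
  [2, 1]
λ(A) = 1

Enumerate directed cycles and compute their means (weight / length). Sample:
  cycle 0 → 0: weight = 7, length = 1, mean = 7/1 ≈ 7.000
  cycle 1 → 1: weight = 1, length = 1, mean = 1/1 ≈ 1.000
  cycle 0 → 1 → 0: weight = 8, length = 2, mean = 8/2 ≈ 4.000
  cycle 1 → 0 → 1: weight = 8, length = 2, mean = 8/2 ≈ 4.000
Minimum mean = 1.000, attained e.g. along the cycle 1 → 1 with weight 1 and length 1. So λ(A) = 1/1 = 1.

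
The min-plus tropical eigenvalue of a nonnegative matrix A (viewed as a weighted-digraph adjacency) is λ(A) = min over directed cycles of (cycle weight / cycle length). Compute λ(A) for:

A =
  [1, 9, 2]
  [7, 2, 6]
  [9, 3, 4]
λ(A) = 1

Enumerate directed cycles and compute their means (weight / length). Sample:
  cycle 0 → 0: weight = 1, length = 1, mean = 1/1 ≈ 1.000
  cycle 1 → 1: weight = 2, length = 1, mean = 2/1 ≈ 2.000
  cycle 2 → 2: weight = 4, length = 1, mean = 4/1 ≈ 4.000
  cycle 0 → 1 → 0: weight = 16, length = 2, mean = 16/2 ≈ 8.000
  cycle 0 → 2 → 0: weight = 11, length = 2, mean = 11/2 ≈ 5.500
  cycle 1 → 0 → 1: weight = 16, length = 2, mean = 16/2 ≈ 8.000
Minimum mean = 1.000, attained e.g. along the cycle 0 → 0 with weight 1 and length 1. So λ(A) = 1/1 = 1.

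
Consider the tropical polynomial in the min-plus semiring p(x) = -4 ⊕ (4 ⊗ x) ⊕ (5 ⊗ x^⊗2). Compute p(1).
p(1) = -4

A tropical monomial a ⊗ x^⊗i evaluates to a + i · x. Evaluating each term at x = 1:
  Term 0 contributes -4 + 0 · 1 = -4
  Term 1 contributes 4 + 1 · 1 = 5
  Term 2 contributes 5 + 2 · 1 = 7
p(1) = ⊕ of these = min[-4, 5, 7] = -4.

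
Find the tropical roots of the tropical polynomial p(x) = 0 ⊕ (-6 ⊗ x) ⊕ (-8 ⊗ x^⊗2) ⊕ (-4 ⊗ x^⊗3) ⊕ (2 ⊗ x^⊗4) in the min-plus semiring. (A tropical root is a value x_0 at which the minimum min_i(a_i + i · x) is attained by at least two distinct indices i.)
Roots: {-6, -4, 2, 6}

Each tropical root is a break point of the lower envelope of the lines y = a_i + i · x (there are 5 lines, with slopes 0, 1, ..., 4). Only the lines that attain the minimum somewhere contribute to roots; other lines are dominated. Here the surviving (envelope) indices are i = 4, i = 3, i = 2, i = 1, i = 0.
Intersections between consecutive envelope lines give the roots: for adjacent envelope indices i < j the intersection is x = (a_i − a_j) / (j − i). Reading off the sorted break points: {-6, -4, 2, 6}.
Verification: at each break x_0, at least two indices attain the minimum of min_i(a_i + i · x_0).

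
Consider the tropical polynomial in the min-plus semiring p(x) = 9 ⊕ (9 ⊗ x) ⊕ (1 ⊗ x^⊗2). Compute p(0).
p(0) = 1

A tropical monomial a ⊗ x^⊗i evaluates to a + i · x. Evaluating each term at x = 0:
  Term 0 contributes 9 + 0 · 0 = 9
  Term 1 contributes 9 + 1 · 0 = 9
  Term 2 contributes 1 + 2 · 0 = 1
p(0) = ⊕ of these = min[9, 9, 1] = 1.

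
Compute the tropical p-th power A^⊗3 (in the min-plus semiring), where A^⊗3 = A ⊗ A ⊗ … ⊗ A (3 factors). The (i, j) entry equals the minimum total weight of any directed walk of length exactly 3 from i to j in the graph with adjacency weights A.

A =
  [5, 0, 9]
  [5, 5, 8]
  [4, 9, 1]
A^⊗3 =
  [10, 5, 9]
  [10, 10, 10]
  [6, 5, 3]

Each entry (A^⊗3)_ij equals the minimum over all length-3 walks i = v_0 → v_1 → … → v_3 = j of Σ_t A[v_t][v_{t+1}]. For example, for (i, j) = (0, 2) we minimise over 9 possible intermediate vertex sequences; the minimum is 9, attained along the walk 0 → 1 → 2 → 2.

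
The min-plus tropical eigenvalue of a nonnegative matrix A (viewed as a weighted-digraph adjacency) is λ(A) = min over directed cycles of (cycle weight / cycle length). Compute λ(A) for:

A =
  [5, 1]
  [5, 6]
λ(A) = 3

Enumerate directed cycles and compute their means (weight / length). Sample:
  cycle 0 → 0: weight = 5, length = 1, mean = 5/1 ≈ 5.000
  cycle 1 → 1: weight = 6, length = 1, mean = 6/1 ≈ 6.000
  cycle 0 → 1 → 0: weight = 6, length = 2, mean = 6/2 ≈ 3.000
  cycle 1 → 0 → 1: weight = 6, length = 2, mean = 6/2 ≈ 3.000
Minimum mean = 3.000, attained e.g. along the cycle 0 → 1 → 0 with weight 6 and length 2. So λ(A) = 6/2 = 3.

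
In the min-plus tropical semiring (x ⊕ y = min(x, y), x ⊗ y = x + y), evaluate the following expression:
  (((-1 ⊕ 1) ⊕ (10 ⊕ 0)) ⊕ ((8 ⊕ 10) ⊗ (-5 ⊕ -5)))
(((-1 ⊕ 1) ⊕ (10 ⊕ 0)) ⊕ ((8 ⊕ 10) ⊗ (-5 ⊕ -5))) = -1

Expand innermost to outermost. Recall ⊕ takes the minimum of its arguments and ⊗ takes their sum. Working out the expression (((-1 ⊕ 1) ⊕ (10 ⊕ 0)) ⊕ ((8 ⊕ 10) ⊗ (-5 ⊕ -5))) gives -1.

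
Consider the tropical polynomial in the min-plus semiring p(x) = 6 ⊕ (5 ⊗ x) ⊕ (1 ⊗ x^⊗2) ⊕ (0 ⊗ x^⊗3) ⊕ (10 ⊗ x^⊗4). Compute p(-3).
p(-3) = -9

A tropical monomial a ⊗ x^⊗i evaluates to a + i · x. Evaluating each term at x = -3:
  Term 0 contributes 6 + 0 · -3 = 6
  Term 1 contributes 5 + 1 · -3 = 2
  Term 2 contributes 1 + 2 · -3 = -5
  Term 3 contributes 0 + 3 · -3 = -9
  Term 4 contributes 10 + 4 · -3 = -2
p(-3) = ⊕ of these = min[6, 2, -5, -9, -2] = -9.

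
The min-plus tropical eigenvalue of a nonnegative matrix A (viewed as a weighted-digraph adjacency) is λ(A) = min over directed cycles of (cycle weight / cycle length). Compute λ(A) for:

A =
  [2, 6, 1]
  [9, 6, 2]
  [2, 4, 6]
λ(A) = 3/2

Enumerate directed cycles and compute their means (weight / length). Sample:
  cycle 0 → 0: weight = 2, length = 1, mean = 2/1 ≈ 2.000
  cycle 1 → 1: weight = 6, length = 1, mean = 6/1 ≈ 6.000
  cycle 2 → 2: weight = 6, length = 1, mean = 6/1 ≈ 6.000
  cycle 0 → 1 → 0: weight = 15, length = 2, mean = 15/2 ≈ 7.500
  cycle 0 → 2 → 0: weight = 3, length = 2, mean = 3/2 ≈ 1.500
  cycle 1 → 0 → 1: weight = 15, length = 2, mean = 15/2 ≈ 7.500
Minimum mean = 1.500, attained e.g. along the cycle 0 → 2 → 0 with weight 3 and length 2. So λ(A) = 3/2 = 3/2.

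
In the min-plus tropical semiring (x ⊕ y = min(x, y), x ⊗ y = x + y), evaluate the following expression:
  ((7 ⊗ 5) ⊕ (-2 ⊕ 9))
((7 ⊗ 5) ⊕ (-2 ⊕ 9)) = -2

Expand innermost to outermost. Recall ⊕ takes the minimum of its arguments and ⊗ takes their sum. Working out the expression ((7 ⊗ 5) ⊕ (-2 ⊕ 9)) gives -2.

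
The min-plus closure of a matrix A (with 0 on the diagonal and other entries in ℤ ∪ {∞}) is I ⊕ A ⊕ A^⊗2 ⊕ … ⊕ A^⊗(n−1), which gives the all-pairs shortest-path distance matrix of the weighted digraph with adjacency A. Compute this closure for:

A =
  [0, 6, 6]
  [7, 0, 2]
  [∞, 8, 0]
Closure =
  [0, 6, 6]
  [7, 0, 2]
  [15, 8, 0]

This is the Floyd-Warshall all-pairs shortest-path computation. For each intermediate vertex k = 0, 1, …, 2, update dist[i][j] ← min(dist[i][j], dist[i][k] + dist[k][j]). The final matrix gives, for each (i, j), the minimum total weight of any directed path from i to j (possibly empty when i = j).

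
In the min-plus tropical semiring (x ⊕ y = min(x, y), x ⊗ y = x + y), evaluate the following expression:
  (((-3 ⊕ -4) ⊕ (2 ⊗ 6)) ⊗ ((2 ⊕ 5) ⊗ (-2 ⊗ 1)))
(((-3 ⊕ -4) ⊕ (2 ⊗ 6)) ⊗ ((2 ⊕ 5) ⊗ (-2 ⊗ 1))) = -3

Expand innermost to outermost. Recall ⊕ takes the minimum of its arguments and ⊗ takes their sum. Working out the expression (((-3 ⊕ -4) ⊕ (2 ⊗ 6)) ⊗ ((2 ⊕ 5) ⊗ (-2 ⊗ 1))) gives -3.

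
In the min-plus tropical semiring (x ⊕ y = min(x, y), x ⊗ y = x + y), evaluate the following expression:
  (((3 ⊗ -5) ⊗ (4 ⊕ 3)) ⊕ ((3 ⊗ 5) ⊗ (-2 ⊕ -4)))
(((3 ⊗ -5) ⊗ (4 ⊕ 3)) ⊕ ((3 ⊗ 5) ⊗ (-2 ⊕ -4))) = 1

Expand innermost to outermost. Recall ⊕ takes the minimum of its arguments and ⊗ takes their sum. Working out the expression (((3 ⊗ -5) ⊗ (4 ⊕ 3)) ⊕ ((3 ⊗ 5) ⊗ (-2 ⊕ -4))) gives 1.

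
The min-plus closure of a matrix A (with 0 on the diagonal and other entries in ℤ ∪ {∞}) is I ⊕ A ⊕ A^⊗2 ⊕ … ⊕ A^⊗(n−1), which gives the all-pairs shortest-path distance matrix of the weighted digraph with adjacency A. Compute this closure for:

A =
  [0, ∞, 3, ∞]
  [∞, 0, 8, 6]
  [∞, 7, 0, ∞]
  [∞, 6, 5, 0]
Closure =
  [0, 10, 3, 16]
  [∞, 0, 8, 6]
  [∞, 7, 0, 13]
  [∞, 6, 5, 0]

This is the Floyd-Warshall all-pairs shortest-path computation. For each intermediate vertex k = 0, 1, …, 3, update dist[i][j] ← min(dist[i][j], dist[i][k] + dist[k][j]). The final matrix gives, for each (i, j), the minimum total weight of any directed path from i to j (possibly empty when i = j).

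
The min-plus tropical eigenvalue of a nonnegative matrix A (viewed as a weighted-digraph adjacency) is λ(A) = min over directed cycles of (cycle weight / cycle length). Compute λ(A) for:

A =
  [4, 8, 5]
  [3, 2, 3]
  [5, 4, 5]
λ(A) = 2

Enumerate directed cycles and compute their means (weight / length). Sample:
  cycle 0 → 0: weight = 4, length = 1, mean = 4/1 ≈ 4.000
  cycle 1 → 1: weight = 2, length = 1, mean = 2/1 ≈ 2.000
  cycle 2 → 2: weight = 5, length = 1, mean = 5/1 ≈ 5.000
  cycle 0 → 1 → 0: weight = 11, length = 2, mean = 11/2 ≈ 5.500
  cycle 0 → 2 → 0: weight = 10, length = 2, mean = 10/2 ≈ 5.000
  cycle 1 → 0 → 1: weight = 11, length = 2, mean = 11/2 ≈ 5.500
Minimum mean = 2.000, attained e.g. along the cycle 1 → 1 with weight 2 and length 1. So λ(A) = 2/1 = 2.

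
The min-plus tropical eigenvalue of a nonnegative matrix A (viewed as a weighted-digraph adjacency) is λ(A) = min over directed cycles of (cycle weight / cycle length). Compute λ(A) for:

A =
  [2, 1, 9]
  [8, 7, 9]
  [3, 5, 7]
λ(A) = 2

Enumerate directed cycles and compute their means (weight / length). Sample:
  cycle 0 → 0: weight = 2, length = 1, mean = 2/1 ≈ 2.000
  cycle 1 → 1: weight = 7, length = 1, mean = 7/1 ≈ 7.000
  cycle 2 → 2: weight = 7, length = 1, mean = 7/1 ≈ 7.000
  cycle 0 → 1 → 0: weight = 9, length = 2, mean = 9/2 ≈ 4.500
  cycle 0 → 2 → 0: weight = 12, length = 2, mean = 12/2 ≈ 6.000
  cycle 1 → 0 → 1: weight = 9, length = 2, mean = 9/2 ≈ 4.500
Minimum mean = 2.000, attained e.g. along the cycle 0 → 0 with weight 2 and length 1. So λ(A) = 2/1 = 2.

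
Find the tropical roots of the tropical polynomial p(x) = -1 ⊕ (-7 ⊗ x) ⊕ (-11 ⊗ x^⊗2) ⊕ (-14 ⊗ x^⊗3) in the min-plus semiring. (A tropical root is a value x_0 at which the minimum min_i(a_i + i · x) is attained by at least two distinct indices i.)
Roots: {3, 4, 6}

Each tropical root is a break point of the lower envelope of the lines y = a_i + i · x (there are 4 lines, with slopes 0, 1, ..., 3). Only the lines that attain the minimum somewhere contribute to roots; other lines are dominated. Here the surviving (envelope) indices are i = 3, i = 2, i = 1, i = 0.
Intersections between consecutive envelope lines give the roots: for adjacent envelope indices i < j the intersection is x = (a_i − a_j) / (j − i). Reading off the sorted break points: {3, 4, 6}.
Verification: at each break x_0, at least two indices attain the minimum of min_i(a_i + i · x_0).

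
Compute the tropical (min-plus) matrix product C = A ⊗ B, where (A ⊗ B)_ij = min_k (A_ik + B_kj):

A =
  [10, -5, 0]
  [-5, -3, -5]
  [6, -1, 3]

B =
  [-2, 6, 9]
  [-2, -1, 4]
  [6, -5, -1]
A ⊗ B =
  [-7, -6, -1]
  [-7, -10, -6]
  [-3, -2, 2]

Apply the min-plus product entry-by-entry:
  C[0][0] = min over k of (A[0][0] + B[0][0] = 10 + -2 = 8, A[0][1] + B[1][0] = -5 + -2 = -7, A[0][2] + B[2][0] = 0 + 6 = 6) = -7 (attained at k = 1)
  C[0][1] = min over k of (A[0][0] + B[0][1] = 10 + 6 = 16, A[0][1] + B[1][1] = -5 + -1 = -6, A[0][2] + B[2][1] = 0 + -5 = -5) = -6 (attained at k = 1)
  C[0][2] = min over k of (A[0][0] + B[0][2] = 10 + 9 = 19, A[0][1] + B[1][2] = -5 + 4 = -1, A[0][2] + B[2][2] = 0 + -1 = -1) = -1 (attained at k = 1)
  C[1][0] = min over k of (A[1][0] + B[0][0] = -5 + -2 = -7, A[1][1] + B[1][0] = -3 + -2 = -5, A[1][2] + B[2][0] = -5 + 6 = 1) = -7 (attained at k = 0)
  C[1][1] = min over k of (A[1][0] + B[0][1] = -5 + 6 = 1, A[1][1] + B[1][1] = -3 + -1 = -4, A[1][2] + B[2][1] = -5 + -5 = -10) = -10 (attained at k = 2)
  C[1][2] = min over k of (A[1][0] + B[0][2] = -5 + 9 = 4, A[1][1] + B[1][2] = -3 + 4 = 1, A[1][2] + B[2][2] = -5 + -1 = -6) = -6 (attained at k = 2)
  C[2][0] = min over k of (A[2][0] + B[0][0] = 6 + -2 = 4, A[2][1] + B[1][0] = -1 + -2 = -3, A[2][2] + B[2][0] = 3 + 6 = 9) = -3 (attained at k = 1)
  C[2][1] = min over k of (A[2][0] + B[0][1] = 6 + 6 = 12, A[2][1] + B[1][1] = -1 + -1 = -2, A[2][2] + B[2][1] = 3 + -5 = -2) = -2 (attained at k = 1)
  C[2][2] = min over k of (A[2][0] + B[0][2] = 6 + 9 = 15, A[2][1] + B[1][2] = -1 + 4 = 3, A[2][2] + B[2][2] = 3 + -1 = 2) = 2 (attained at k = 2)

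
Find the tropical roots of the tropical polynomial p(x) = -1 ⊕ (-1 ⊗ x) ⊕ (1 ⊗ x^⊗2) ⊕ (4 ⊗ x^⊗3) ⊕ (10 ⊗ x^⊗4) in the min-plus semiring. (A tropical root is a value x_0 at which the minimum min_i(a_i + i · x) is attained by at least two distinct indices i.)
Roots: {-6, -3, -2, 0}

Each tropical root is a break point of the lower envelope of the lines y = a_i + i · x (there are 5 lines, with slopes 0, 1, ..., 4). Only the lines that attain the minimum somewhere contribute to roots; other lines are dominated. Here the surviving (envelope) indices are i = 4, i = 3, i = 2, i = 1, i = 0.
Intersections between consecutive envelope lines give the roots: for adjacent envelope indices i < j the intersection is x = (a_i − a_j) / (j − i). Reading off the sorted break points: {-6, -3, -2, 0}.
Verification: at each break x_0, at least two indices attain the minimum of min_i(a_i + i · x_0).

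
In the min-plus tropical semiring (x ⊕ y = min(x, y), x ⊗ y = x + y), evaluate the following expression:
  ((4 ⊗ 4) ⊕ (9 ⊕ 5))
((4 ⊗ 4) ⊕ (9 ⊕ 5)) = 5

Expand innermost to outermost. Recall ⊕ takes the minimum of its arguments and ⊗ takes their sum. Working out the expression ((4 ⊗ 4) ⊕ (9 ⊕ 5)) gives 5.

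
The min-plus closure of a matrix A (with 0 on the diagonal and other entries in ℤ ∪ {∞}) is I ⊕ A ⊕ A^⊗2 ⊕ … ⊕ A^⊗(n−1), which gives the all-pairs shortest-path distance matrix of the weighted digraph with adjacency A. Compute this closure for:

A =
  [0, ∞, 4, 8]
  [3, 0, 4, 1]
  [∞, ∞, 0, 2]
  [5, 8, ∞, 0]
Closure =
  [0, 14, 4, 6]
  [3, 0, 4, 1]
  [7, 10, 0, 2]
  [5, 8, 9, 0]

This is the Floyd-Warshall all-pairs shortest-path computation. For each intermediate vertex k = 0, 1, …, 3, update dist[i][j] ← min(dist[i][j], dist[i][k] + dist[k][j]). The final matrix gives, for each (i, j), the minimum total weight of any directed path from i to j (possibly empty when i = j).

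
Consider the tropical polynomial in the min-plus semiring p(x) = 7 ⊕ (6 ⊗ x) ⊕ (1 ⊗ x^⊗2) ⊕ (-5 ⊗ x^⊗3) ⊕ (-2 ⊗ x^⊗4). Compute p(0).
p(0) = -5

A tropical monomial a ⊗ x^⊗i evaluates to a + i · x. Evaluating each term at x = 0:
  Term 0 contributes 7 + 0 · 0 = 7
  Term 1 contributes 6 + 1 · 0 = 6
  Term 2 contributes 1 + 2 · 0 = 1
  Term 3 contributes -5 + 3 · 0 = -5
  Term 4 contributes -2 + 4 · 0 = -2
p(0) = ⊕ of these = min[7, 6, 1, -5, -2] = -5.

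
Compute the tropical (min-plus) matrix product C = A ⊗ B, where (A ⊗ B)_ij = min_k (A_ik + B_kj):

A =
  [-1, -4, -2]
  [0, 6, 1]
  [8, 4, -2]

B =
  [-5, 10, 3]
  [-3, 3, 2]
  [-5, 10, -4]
A ⊗ B =
  [-7, -1, -6]
  [-5, 9, -3]
  [-7, 7, -6]

Apply the min-plus product entry-by-entry:
  C[0][0] = min over k of (A[0][0] + B[0][0] = -1 + -5 = -6, A[0][1] + B[1][0] = -4 + -3 = -7, A[0][2] + B[2][0] = -2 + -5 = -7) = -7 (attained at k = 1)
  C[0][1] = min over k of (A[0][0] + B[0][1] = -1 + 10 = 9, A[0][1] + B[1][1] = -4 + 3 = -1, A[0][2] + B[2][1] = -2 + 10 = 8) = -1 (attained at k = 1)
  C[0][2] = min over k of (A[0][0] + B[0][2] = -1 + 3 = 2, A[0][1] + B[1][2] = -4 + 2 = -2, A[0][2] + B[2][2] = -2 + -4 = -6) = -6 (attained at k = 2)
  C[1][0] = min over k of (A[1][0] + B[0][0] = 0 + -5 = -5, A[1][1] + B[1][0] = 6 + -3 = 3, A[1][2] + B[2][0] = 1 + -5 = -4) = -5 (attained at k = 0)
  C[1][1] = min over k of (A[1][0] + B[0][1] = 0 + 10 = 10, A[1][1] + B[1][1] = 6 + 3 = 9, A[1][2] + B[2][1] = 1 + 10 = 11) = 9 (attained at k = 1)
  C[1][2] = min over k of (A[1][0] + B[0][2] = 0 + 3 = 3, A[1][1] + B[1][2] = 6 + 2 = 8, A[1][2] + B[2][2] = 1 + -4 = -3) = -3 (attained at k = 2)
  C[2][0] = min over k of (A[2][0] + B[0][0] = 8 + -5 = 3, A[2][1] + B[1][0] = 4 + -3 = 1, A[2][2] + B[2][0] = -2 + -5 = -7) = -7 (attained at k = 2)
  C[2][1] = min over k of (A[2][0] + B[0][1] = 8 + 10 = 18, A[2][1] + B[1][1] = 4 + 3 = 7, A[2][2] + B[2][1] = -2 + 10 = 8) = 7 (attained at k = 1)
  C[2][2] = min over k of (A[2][0] + B[0][2] = 8 + 3 = 11, A[2][1] + B[1][2] = 4 + 2 = 6, A[2][2] + B[2][2] = -2 + -4 = -6) = -6 (attained at k = 2)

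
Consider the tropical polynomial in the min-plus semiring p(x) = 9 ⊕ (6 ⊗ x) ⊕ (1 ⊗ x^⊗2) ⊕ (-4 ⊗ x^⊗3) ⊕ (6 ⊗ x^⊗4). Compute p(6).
p(6) = 9

A tropical monomial a ⊗ x^⊗i evaluates to a + i · x. Evaluating each term at x = 6:
  Term 0 contributes 9 + 0 · 6 = 9
  Term 1 contributes 6 + 1 · 6 = 12
  Term 2 contributes 1 + 2 · 6 = 13
  Term 3 contributes -4 + 3 · 6 = 14
  Term 4 contributes 6 + 4 · 6 = 30
p(6) = ⊕ of these = min[9, 12, 13, 14, 30] = 9.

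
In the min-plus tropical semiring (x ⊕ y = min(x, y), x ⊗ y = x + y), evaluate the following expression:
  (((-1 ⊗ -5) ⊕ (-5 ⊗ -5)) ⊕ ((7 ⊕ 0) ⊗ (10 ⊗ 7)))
(((-1 ⊗ -5) ⊕ (-5 ⊗ -5)) ⊕ ((7 ⊕ 0) ⊗ (10 ⊗ 7))) = -10

Expand innermost to outermost. Recall ⊕ takes the minimum of its arguments and ⊗ takes their sum. Working out the expression (((-1 ⊗ -5) ⊕ (-5 ⊗ -5)) ⊕ ((7 ⊕ 0) ⊗ (10 ⊗ 7))) gives -10.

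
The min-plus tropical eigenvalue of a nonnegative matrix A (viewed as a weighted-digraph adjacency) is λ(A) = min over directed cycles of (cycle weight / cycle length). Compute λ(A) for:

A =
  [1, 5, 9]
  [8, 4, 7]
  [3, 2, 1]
λ(A) = 1

Enumerate directed cycles and compute their means (weight / length). Sample:
  cycle 0 → 0: weight = 1, length = 1, mean = 1/1 ≈ 1.000
  cycle 1 → 1: weight = 4, length = 1, mean = 4/1 ≈ 4.000
  cycle 2 → 2: weight = 1, length = 1, mean = 1/1 ≈ 1.000
  cycle 0 → 1 → 0: weight = 13, length = 2, mean = 13/2 ≈ 6.500
  cycle 0 → 2 → 0: weight = 12, length = 2, mean = 12/2 ≈ 6.000
  cycle 1 → 0 → 1: weight = 13, length = 2, mean = 13/2 ≈ 6.500
Minimum mean = 1.000, attained e.g. along the cycle 0 → 0 with weight 1 and length 1. So λ(A) = 1/1 = 1.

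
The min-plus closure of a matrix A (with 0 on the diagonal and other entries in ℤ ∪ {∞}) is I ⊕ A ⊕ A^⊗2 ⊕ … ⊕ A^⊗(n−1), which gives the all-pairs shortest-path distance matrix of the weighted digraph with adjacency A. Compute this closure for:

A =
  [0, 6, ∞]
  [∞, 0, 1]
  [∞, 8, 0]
Closure =
  [0, 6, 7]
  [∞, 0, 1]
  [∞, 8, 0]

This is the Floyd-Warshall all-pairs shortest-path computation. For each intermediate vertex k = 0, 1, …, 2, update dist[i][j] ← min(dist[i][j], dist[i][k] + dist[k][j]). The final matrix gives, for each (i, j), the minimum total weight of any directed path from i to j (possibly empty when i = j).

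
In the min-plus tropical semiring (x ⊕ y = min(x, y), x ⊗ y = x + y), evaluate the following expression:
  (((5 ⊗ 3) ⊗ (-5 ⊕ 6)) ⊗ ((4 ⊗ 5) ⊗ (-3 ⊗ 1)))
(((5 ⊗ 3) ⊗ (-5 ⊕ 6)) ⊗ ((4 ⊗ 5) ⊗ (-3 ⊗ 1))) = 10

Expand innermost to outermost. Recall ⊕ takes the minimum of its arguments and ⊗ takes their sum. Working out the expression (((5 ⊗ 3) ⊗ (-5 ⊕ 6)) ⊗ ((4 ⊗ 5) ⊗ (-3 ⊗ 1))) gives 10.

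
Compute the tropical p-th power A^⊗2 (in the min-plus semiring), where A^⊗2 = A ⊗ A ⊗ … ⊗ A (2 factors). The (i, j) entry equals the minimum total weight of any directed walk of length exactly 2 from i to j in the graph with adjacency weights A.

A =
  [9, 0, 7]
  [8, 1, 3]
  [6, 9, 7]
A^⊗2 =
  [8, 1, 3]
  [9, 2, 4]
  [13, 6, 12]

Each entry (A^⊗2)_ij equals the minimum over all length-2 walks i = v_0 → v_1 → … → v_2 = j of Σ_t A[v_t][v_{t+1}]. For example, for (i, j) = (0, 2) we minimise over 3 possible intermediate vertex sequences; the minimum is 3, attained along the walk 0 → 1 → 2.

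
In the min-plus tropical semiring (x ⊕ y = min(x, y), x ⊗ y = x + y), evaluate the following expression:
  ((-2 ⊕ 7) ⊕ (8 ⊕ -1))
((-2 ⊕ 7) ⊕ (8 ⊕ -1)) = -2

Expand innermost to outermost. Recall ⊕ takes the minimum of its arguments and ⊗ takes their sum. Working out the expression ((-2 ⊕ 7) ⊕ (8 ⊕ -1)) gives -2.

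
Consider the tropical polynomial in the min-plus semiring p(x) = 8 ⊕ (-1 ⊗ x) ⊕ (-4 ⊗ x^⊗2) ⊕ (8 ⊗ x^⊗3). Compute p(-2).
p(-2) = -8

A tropical monomial a ⊗ x^⊗i evaluates to a + i · x. Evaluating each term at x = -2:
  Term 0 contributes 8 + 0 · -2 = 8
  Term 1 contributes -1 + 1 · -2 = -3
  Term 2 contributes -4 + 2 · -2 = -8
  Term 3 contributes 8 + 3 · -2 = 2
p(-2) = ⊕ of these = min[8, -3, -8, 2] = -8.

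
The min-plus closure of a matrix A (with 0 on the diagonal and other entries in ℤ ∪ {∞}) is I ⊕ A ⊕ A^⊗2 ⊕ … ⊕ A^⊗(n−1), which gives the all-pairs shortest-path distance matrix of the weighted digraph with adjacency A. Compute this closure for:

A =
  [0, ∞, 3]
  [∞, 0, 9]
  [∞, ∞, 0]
Closure =
  [0, ∞, 3]
  [∞, 0, 9]
  [∞, ∞, 0]

This is the Floyd-Warshall all-pairs shortest-path computation. For each intermediate vertex k = 0, 1, …, 2, update dist[i][j] ← min(dist[i][j], dist[i][k] + dist[k][j]). The final matrix gives, for each (i, j), the minimum total weight of any directed path from i to j (possibly empty when i = j).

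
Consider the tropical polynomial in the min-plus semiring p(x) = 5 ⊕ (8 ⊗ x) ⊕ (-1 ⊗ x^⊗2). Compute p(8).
p(8) = 5

A tropical monomial a ⊗ x^⊗i evaluates to a + i · x. Evaluating each term at x = 8:
  Term 0 contributes 5 + 0 · 8 = 5
  Term 1 contributes 8 + 1 · 8 = 16
  Term 2 contributes -1 + 2 · 8 = 15
p(8) = ⊕ of these = min[5, 16, 15] = 5.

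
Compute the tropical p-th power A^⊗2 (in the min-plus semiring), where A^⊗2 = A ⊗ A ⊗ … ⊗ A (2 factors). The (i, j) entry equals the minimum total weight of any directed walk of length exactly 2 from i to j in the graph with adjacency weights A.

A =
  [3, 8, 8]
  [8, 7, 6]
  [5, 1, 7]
A^⊗2 =
  [6, 9, 11]
  [11, 7, 13]
  [8, 8, 7]

Each entry (A^⊗2)_ij equals the minimum over all length-2 walks i = v_0 → v_1 → … → v_2 = j of Σ_t A[v_t][v_{t+1}]. For example, for (i, j) = (0, 2) we minimise over 3 possible intermediate vertex sequences; the minimum is 11, attained along the walk 0 → 0 → 2.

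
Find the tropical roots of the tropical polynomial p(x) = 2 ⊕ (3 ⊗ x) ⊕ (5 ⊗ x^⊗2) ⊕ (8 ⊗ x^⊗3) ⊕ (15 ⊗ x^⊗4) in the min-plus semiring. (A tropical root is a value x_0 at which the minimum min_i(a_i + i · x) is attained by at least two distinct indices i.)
Roots: {-7, -3, -2, -1}

Each tropical root is a break point of the lower envelope of the lines y = a_i + i · x (there are 5 lines, with slopes 0, 1, ..., 4). Only the lines that attain the minimum somewhere contribute to roots; other lines are dominated. Here the surviving (envelope) indices are i = 4, i = 3, i = 2, i = 1, i = 0.
Intersections between consecutive envelope lines give the roots: for adjacent envelope indices i < j the intersection is x = (a_i − a_j) / (j − i). Reading off the sorted break points: {-7, -3, -2, -1}.
Verification: at each break x_0, at least two indices attain the minimum of min_i(a_i + i · x_0).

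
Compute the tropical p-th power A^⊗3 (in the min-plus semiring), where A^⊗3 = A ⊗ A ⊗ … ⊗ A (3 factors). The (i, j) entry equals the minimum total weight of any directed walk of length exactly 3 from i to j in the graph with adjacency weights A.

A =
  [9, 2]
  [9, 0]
A^⊗3 =
  [11, 2]
  [9, 0]

Each entry (A^⊗3)_ij equals the minimum over all length-3 walks i = v_0 → v_1 → … → v_3 = j of Σ_t A[v_t][v_{t+1}]. For example, for (i, j) = (0, 1) we minimise over 4 possible intermediate vertex sequences; the minimum is 2, attained along the walk 0 → 1 → 1 → 1.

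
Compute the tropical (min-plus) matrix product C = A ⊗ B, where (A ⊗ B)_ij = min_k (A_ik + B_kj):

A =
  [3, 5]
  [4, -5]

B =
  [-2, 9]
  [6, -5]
A ⊗ B =
  [1, 0]
  [1, -10]

Apply the min-plus product entry-by-entry:
  C[0][0] = min over k of (A[0][0] + B[0][0] = 3 + -2 = 1, A[0][1] + B[1][0] = 5 + 6 = 11) = 1 (attained at k = 0)
  C[0][1] = min over k of (A[0][0] + B[0][1] = 3 + 9 = 12, A[0][1] + B[1][1] = 5 + -5 = 0) = 0 (attained at k = 1)
  C[1][0] = min over k of (A[1][0] + B[0][0] = 4 + -2 = 2, A[1][1] + B[1][0] = -5 + 6 = 1) = 1 (attained at k = 1)
  C[1][1] = min over k of (A[1][0] + B[0][1] = 4 + 9 = 13, A[1][1] + B[1][1] = -5 + -5 = -10) = -10 (attained at k = 1)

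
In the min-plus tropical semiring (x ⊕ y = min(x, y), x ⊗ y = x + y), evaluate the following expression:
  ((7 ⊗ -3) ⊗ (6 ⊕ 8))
((7 ⊗ -3) ⊗ (6 ⊕ 8)) = 10

Expand innermost to outermost. Recall ⊕ takes the minimum of its arguments and ⊗ takes their sum. Working out the expression ((7 ⊗ -3) ⊗ (6 ⊕ 8)) gives 10.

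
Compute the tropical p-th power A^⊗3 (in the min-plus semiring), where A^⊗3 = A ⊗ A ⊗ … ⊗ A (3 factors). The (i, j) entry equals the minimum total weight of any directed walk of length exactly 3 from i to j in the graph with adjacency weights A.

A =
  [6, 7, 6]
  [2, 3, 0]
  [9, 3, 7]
A^⊗3 =
  [11, 10, 9]
  [5, 6, 3]
  [8, 6, 6]

Each entry (A^⊗3)_ij equals the minimum over all length-3 walks i = v_0 → v_1 → … → v_3 = j of Σ_t A[v_t][v_{t+1}]. For example, for (i, j) = (0, 2) we minimise over 9 possible intermediate vertex sequences; the minimum is 9, attained along the walk 0 → 2 → 1 → 2.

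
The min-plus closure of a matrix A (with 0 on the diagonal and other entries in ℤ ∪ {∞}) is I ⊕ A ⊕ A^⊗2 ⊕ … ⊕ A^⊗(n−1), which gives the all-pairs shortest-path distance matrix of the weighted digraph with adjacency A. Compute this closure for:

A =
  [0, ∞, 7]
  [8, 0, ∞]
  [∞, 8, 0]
Closure =
  [0, 15, 7]
  [8, 0, 15]
  [16, 8, 0]

This is the Floyd-Warshall all-pairs shortest-path computation. For each intermediate vertex k = 0, 1, …, 2, update dist[i][j] ← min(dist[i][j], dist[i][k] + dist[k][j]). The final matrix gives, for each (i, j), the minimum total weight of any directed path from i to j (possibly empty when i = j).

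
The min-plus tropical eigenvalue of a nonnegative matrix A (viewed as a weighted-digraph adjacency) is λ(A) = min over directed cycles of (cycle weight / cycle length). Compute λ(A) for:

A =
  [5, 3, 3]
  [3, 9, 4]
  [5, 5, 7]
λ(A) = 3

Enumerate directed cycles and compute their means (weight / length). Sample:
  cycle 0 → 0: weight = 5, length = 1, mean = 5/1 ≈ 5.000
  cycle 1 → 1: weight = 9, length = 1, mean = 9/1 ≈ 9.000
  cycle 2 → 2: weight = 7, length = 1, mean = 7/1 ≈ 7.000
  cycle 0 → 1 → 0: weight = 6, length = 2, mean = 6/2 ≈ 3.000
  cycle 0 → 2 → 0: weight = 8, length = 2, mean = 8/2 ≈ 4.000
  cycle 1 → 0 → 1: weight = 6, length = 2, mean = 6/2 ≈ 3.000
Minimum mean = 3.000, attained e.g. along the cycle 0 → 1 → 0 with weight 6 and length 2. So λ(A) = 6/2 = 3.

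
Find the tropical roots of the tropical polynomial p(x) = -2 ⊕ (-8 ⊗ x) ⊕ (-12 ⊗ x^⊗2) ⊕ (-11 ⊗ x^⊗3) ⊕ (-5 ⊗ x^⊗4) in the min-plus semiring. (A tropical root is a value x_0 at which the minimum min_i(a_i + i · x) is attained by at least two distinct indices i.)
Roots: {-6, -1, 4, 6}

Each tropical root is a break point of the lower envelope of the lines y = a_i + i · x (there are 5 lines, with slopes 0, 1, ..., 4). Only the lines that attain the minimum somewhere contribute to roots; other lines are dominated. Here the surviving (envelope) indices are i = 4, i = 3, i = 2, i = 1, i = 0.
Intersections between consecutive envelope lines give the roots: for adjacent envelope indices i < j the intersection is x = (a_i − a_j) / (j − i). Reading off the sorted break points: {-6, -1, 4, 6}.
Verification: at each break x_0, at least two indices attain the minimum of min_i(a_i + i · x_0).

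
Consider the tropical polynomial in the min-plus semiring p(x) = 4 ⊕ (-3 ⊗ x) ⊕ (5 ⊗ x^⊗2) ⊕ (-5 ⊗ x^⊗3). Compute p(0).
p(0) = -5

A tropical monomial a ⊗ x^⊗i evaluates to a + i · x. Evaluating each term at x = 0:
  Term 0 contributes 4 + 0 · 0 = 4
  Term 1 contributes -3 + 1 · 0 = -3
  Term 2 contributes 5 + 2 · 0 = 5
  Term 3 contributes -5 + 3 · 0 = -5
p(0) = ⊕ of these = min[4, -3, 5, -5] = -5.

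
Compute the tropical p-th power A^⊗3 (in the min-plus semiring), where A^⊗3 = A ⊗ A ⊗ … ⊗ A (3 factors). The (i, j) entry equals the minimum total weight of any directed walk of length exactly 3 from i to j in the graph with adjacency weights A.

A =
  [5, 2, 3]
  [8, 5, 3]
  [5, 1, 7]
A^⊗3 =
  [10, 6, 7]
  [12, 9, 7]
  [9, 5, 9]

Each entry (A^⊗3)_ij equals the minimum over all length-3 walks i = v_0 → v_1 → … → v_3 = j of Σ_t A[v_t][v_{t+1}]. For example, for (i, j) = (0, 2) we minimise over 9 possible intermediate vertex sequences; the minimum is 7, attained along the walk 0 → 2 → 1 → 2.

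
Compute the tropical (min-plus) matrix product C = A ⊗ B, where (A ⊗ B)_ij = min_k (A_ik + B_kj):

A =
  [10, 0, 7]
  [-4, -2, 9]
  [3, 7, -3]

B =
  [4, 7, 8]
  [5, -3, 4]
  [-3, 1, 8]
A ⊗ B =
  [4, -3, 4]
  [0, -5, 2]
  [-6, -2, 5]

Apply the min-plus product entry-by-entry:
  C[0][0] = min over k of (A[0][0] + B[0][0] = 10 + 4 = 14, A[0][1] + B[1][0] = 0 + 5 = 5, A[0][2] + B[2][0] = 7 + -3 = 4) = 4 (attained at k = 2)
  C[0][1] = min over k of (A[0][0] + B[0][1] = 10 + 7 = 17, A[0][1] + B[1][1] = 0 + -3 = -3, A[0][2] + B[2][1] = 7 + 1 = 8) = -3 (attained at k = 1)
  C[0][2] = min over k of (A[0][0] + B[0][2] = 10 + 8 = 18, A[0][1] + B[1][2] = 0 + 4 = 4, A[0][2] + B[2][2] = 7 + 8 = 15) = 4 (attained at k = 1)
  C[1][0] = min over k of (A[1][0] + B[0][0] = -4 + 4 = 0, A[1][1] + B[1][0] = -2 + 5 = 3, A[1][2] + B[2][0] = 9 + -3 = 6) = 0 (attained at k = 0)
  C[1][1] = min over k of (A[1][0] + B[0][1] = -4 + 7 = 3, A[1][1] + B[1][1] = -2 + -3 = -5, A[1][2] + B[2][1] = 9 + 1 = 10) = -5 (attained at k = 1)
  C[1][2] = min over k of (A[1][0] + B[0][2] = -4 + 8 = 4, A[1][1] + B[1][2] = -2 + 4 = 2, A[1][2] + B[2][2] = 9 + 8 = 17) = 2 (attained at k = 1)
  C[2][0] = min over k of (A[2][0] + B[0][0] = 3 + 4 = 7, A[2][1] + B[1][0] = 7 + 5 = 12, A[2][2] + B[2][0] = -3 + -3 = -6) = -6 (attained at k = 2)
  C[2][1] = min over k of (A[2][0] + B[0][1] = 3 + 7 = 10, A[2][1] + B[1][1] = 7 + -3 = 4, A[2][2] + B[2][1] = -3 + 1 = -2) = -2 (attained at k = 2)
  C[2][2] = min over k of (A[2][0] + B[0][2] = 3 + 8 = 11, A[2][1] + B[1][2] = 7 + 4 = 11, A[2][2] + B[2][2] = -3 + 8 = 5) = 5 (attained at k = 2)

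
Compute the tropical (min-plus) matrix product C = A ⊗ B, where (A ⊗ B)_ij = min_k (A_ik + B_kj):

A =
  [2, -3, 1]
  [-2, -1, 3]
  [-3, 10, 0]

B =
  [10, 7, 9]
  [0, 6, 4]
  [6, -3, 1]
A ⊗ B =
  [-3, -2, 1]
  [-1, 0, 3]
  [6, -3, 1]

Apply the min-plus product entry-by-entry:
  C[0][0] = min over k of (A[0][0] + B[0][0] = 2 + 10 = 12, A[0][1] + B[1][0] = -3 + 0 = -3, A[0][2] + B[2][0] = 1 + 6 = 7) = -3 (attained at k = 1)
  C[0][1] = min over k of (A[0][0] + B[0][1] = 2 + 7 = 9, A[0][1] + B[1][1] = -3 + 6 = 3, A[0][2] + B[2][1] = 1 + -3 = -2) = -2 (attained at k = 2)
  C[0][2] = min over k of (A[0][0] + B[0][2] = 2 + 9 = 11, A[0][1] + B[1][2] = -3 + 4 = 1, A[0][2] + B[2][2] = 1 + 1 = 2) = 1 (attained at k = 1)
  C[1][0] = min over k of (A[1][0] + B[0][0] = -2 + 10 = 8, A[1][1] + B[1][0] = -1 + 0 = -1, A[1][2] + B[2][0] = 3 + 6 = 9) = -1 (attained at k = 1)
  C[1][1] = min over k of (A[1][0] + B[0][1] = -2 + 7 = 5, A[1][1] + B[1][1] = -1 + 6 = 5, A[1][2] + B[2][1] = 3 + -3 = 0) = 0 (attained at k = 2)
  C[1][2] = min over k of (A[1][0] + B[0][2] = -2 + 9 = 7, A[1][1] + B[1][2] = -1 + 4 = 3, A[1][2] + B[2][2] = 3 + 1 = 4) = 3 (attained at k = 1)
  C[2][0] = min over k of (A[2][0] + B[0][0] = -3 + 10 = 7, A[2][1] + B[1][0] = 10 + 0 = 10, A[2][2] + B[2][0] = 0 + 6 = 6) = 6 (attained at k = 2)
  C[2][1] = min over k of (A[2][0] + B[0][1] = -3 + 7 = 4, A[2][1] + B[1][1] = 10 + 6 = 16, A[2][2] + B[2][1] = 0 + -3 = -3) = -3 (attained at k = 2)
  C[2][2] = min over k of (A[2][0] + B[0][2] = -3 + 9 = 6, A[2][1] + B[1][2] = 10 + 4 = 14, A[2][2] + B[2][2] = 0 + 1 = 1) = 1 (attained at k = 2)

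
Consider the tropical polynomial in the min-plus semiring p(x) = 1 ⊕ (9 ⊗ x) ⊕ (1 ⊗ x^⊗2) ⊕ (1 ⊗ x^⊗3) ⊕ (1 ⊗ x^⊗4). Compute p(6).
p(6) = 1

A tropical monomial a ⊗ x^⊗i evaluates to a + i · x. Evaluating each term at x = 6:
  Term 0 contributes 1 + 0 · 6 = 1
  Term 1 contributes 9 + 1 · 6 = 15
  Term 2 contributes 1 + 2 · 6 = 13
  Term 3 contributes 1 + 3 · 6 = 19
  Term 4 contributes 1 + 4 · 6 = 25
p(6) = ⊕ of these = min[1, 15, 13, 19, 25] = 1.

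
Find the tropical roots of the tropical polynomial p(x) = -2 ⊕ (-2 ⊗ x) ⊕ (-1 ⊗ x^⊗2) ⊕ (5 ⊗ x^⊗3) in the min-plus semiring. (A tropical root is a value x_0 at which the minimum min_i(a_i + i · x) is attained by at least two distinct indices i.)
Roots: {-6, -1, 0}

Each tropical root is a break point of the lower envelope of the lines y = a_i + i · x (there are 4 lines, with slopes 0, 1, ..., 3). Only the lines that attain the minimum somewhere contribute to roots; other lines are dominated. Here the surviving (envelope) indices are i = 3, i = 2, i = 1, i = 0.
Intersections between consecutive envelope lines give the roots: for adjacent envelope indices i < j the intersection is x = (a_i − a_j) / (j − i). Reading off the sorted break points: {-6, -1, 0}.
Verification: at each break x_0, at least two indices attain the minimum of min_i(a_i + i · x_0).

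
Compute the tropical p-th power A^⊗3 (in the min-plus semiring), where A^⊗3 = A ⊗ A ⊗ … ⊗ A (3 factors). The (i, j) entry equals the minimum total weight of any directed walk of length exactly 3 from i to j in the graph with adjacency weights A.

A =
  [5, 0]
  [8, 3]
A^⊗3 =
  [11, 6]
  [14, 9]

Each entry (A^⊗3)_ij equals the minimum over all length-3 walks i = v_0 → v_1 → … → v_3 = j of Σ_t A[v_t][v_{t+1}]. For example, for (i, j) = (0, 1) we minimise over 4 possible intermediate vertex sequences; the minimum is 6, attained along the walk 0 → 1 → 1 → 1.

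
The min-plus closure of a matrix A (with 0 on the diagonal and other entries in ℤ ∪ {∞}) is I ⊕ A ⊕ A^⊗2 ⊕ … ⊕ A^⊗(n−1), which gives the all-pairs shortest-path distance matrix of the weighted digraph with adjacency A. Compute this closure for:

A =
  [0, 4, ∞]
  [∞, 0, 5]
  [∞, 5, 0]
Closure =
  [0, 4, 9]
  [∞, 0, 5]
  [∞, 5, 0]

This is the Floyd-Warshall all-pairs shortest-path computation. For each intermediate vertex k = 0, 1, …, 2, update dist[i][j] ← min(dist[i][j], dist[i][k] + dist[k][j]). The final matrix gives, for each (i, j), the minimum total weight of any directed path from i to j (possibly empty when i = j).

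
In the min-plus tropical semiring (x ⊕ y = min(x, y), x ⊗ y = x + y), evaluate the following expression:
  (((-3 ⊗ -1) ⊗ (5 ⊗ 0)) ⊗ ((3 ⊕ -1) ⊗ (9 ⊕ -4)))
(((-3 ⊗ -1) ⊗ (5 ⊗ 0)) ⊗ ((3 ⊕ -1) ⊗ (9 ⊕ -4))) = -4

Expand innermost to outermost. Recall ⊕ takes the minimum of its arguments and ⊗ takes their sum. Working out the expression (((-3 ⊗ -1) ⊗ (5 ⊗ 0)) ⊗ ((3 ⊕ -1) ⊗ (9 ⊕ -4))) gives -4.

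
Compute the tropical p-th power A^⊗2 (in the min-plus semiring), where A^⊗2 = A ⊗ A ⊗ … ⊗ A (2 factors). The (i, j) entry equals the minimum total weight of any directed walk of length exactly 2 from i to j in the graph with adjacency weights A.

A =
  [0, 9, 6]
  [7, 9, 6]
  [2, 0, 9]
A^⊗2 =
  [0, 6, 6]
  [7, 6, 13]
  [2, 9, 6]

Each entry (A^⊗2)_ij equals the minimum over all length-2 walks i = v_0 → v_1 → … → v_2 = j of Σ_t A[v_t][v_{t+1}]. For example, for (i, j) = (0, 2) we minimise over 3 possible intermediate vertex sequences; the minimum is 6, attained along the walk 0 → 0 → 2.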